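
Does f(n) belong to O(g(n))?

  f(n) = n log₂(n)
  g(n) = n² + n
True

f(n) = n log₂(n) is O(n log n), and g(n) = n² + n is O(n²).
Since O(n log n) ⊆ O(n²) (f grows no faster than g), f(n) = O(g(n)) is true.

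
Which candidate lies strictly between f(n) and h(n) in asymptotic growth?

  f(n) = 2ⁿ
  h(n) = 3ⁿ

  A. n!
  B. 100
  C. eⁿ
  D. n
C

We need g(n) with 2ⁿ = o(g(n)) and g(n) = o(3ⁿ), i.e. O(2ⁿ) ≺ g ≺ O(3ⁿ).
Check each option:
  A. n! — O(n!) does not grow strictly slower than h(n)
  B. 100 — O(1) does not grow strictly faster than f(n)
  C. eⁿ — O(eⁿ) is strictly between O(2ⁿ) and O(3ⁿ) ✓
  D. n — O(n) does not grow strictly faster than f(n)

Only option C (eⁿ) lies strictly between.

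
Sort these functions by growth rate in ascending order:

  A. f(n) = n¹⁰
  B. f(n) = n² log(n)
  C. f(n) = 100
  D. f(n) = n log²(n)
C < D < B < A

Comparing growth rates:
C = 100 is O(1)
D = n log²(n) is O(n log² n)
B = n² log(n) is O(n² log n)
A = n¹⁰ is O(n¹⁰)

Therefore, the order from slowest to fastest is: C < D < B < A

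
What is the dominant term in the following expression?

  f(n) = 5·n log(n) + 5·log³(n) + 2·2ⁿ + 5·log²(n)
2·2ⁿ

Looking at each term:
  - 5·n log(n) is O(n log n)
  - 5·log³(n) is O(log³ n)
  - 2·2ⁿ is O(2ⁿ)
  - 5·log²(n) is O(log² n)

The term 2·2ⁿ (O(2ⁿ)) grows fastest and dominates all others.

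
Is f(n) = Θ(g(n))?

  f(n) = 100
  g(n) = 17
True

f(n) = 100 and g(n) = 17 are both O(1).
Since they have the same asymptotic growth rate, f(n) = Θ(g(n)) is true.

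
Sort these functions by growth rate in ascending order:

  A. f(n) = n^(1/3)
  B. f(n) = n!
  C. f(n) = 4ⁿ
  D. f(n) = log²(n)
D < A < C < B

Comparing growth rates:
D = log²(n) is O(log² n)
A = n^(1/3) is O(n^(1/3))
C = 4ⁿ is O(4ⁿ)
B = n! is O(n!)

Therefore, the order from slowest to fastest is: D < A < C < B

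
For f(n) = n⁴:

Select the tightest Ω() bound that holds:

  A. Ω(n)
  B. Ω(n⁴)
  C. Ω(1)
B

f(n) = n⁴ is Ω(n⁴).
All listed options are valid Big-Ω bounds (lower bounds),
but Ω(n⁴) is the tightest (largest valid bound).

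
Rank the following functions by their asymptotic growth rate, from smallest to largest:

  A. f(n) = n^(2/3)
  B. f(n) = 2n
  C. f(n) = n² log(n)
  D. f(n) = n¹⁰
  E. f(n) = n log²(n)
A < B < E < C < D

Comparing growth rates:
A = n^(2/3) is O(n^(2/3))
B = 2n is O(n)
E = n log²(n) is O(n log² n)
C = n² log(n) is O(n² log n)
D = n¹⁰ is O(n¹⁰)

Therefore, the order from slowest to fastest is: A < B < E < C < D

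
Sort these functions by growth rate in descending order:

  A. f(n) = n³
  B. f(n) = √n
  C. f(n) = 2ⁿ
C > A > B

Comparing growth rates:
C = 2ⁿ is O(2ⁿ)
A = n³ is O(n³)
B = √n is O(√n)

Therefore, the order from fastest to slowest is: C > A > B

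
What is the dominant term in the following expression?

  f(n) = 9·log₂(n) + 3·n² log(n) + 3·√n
3·n² log(n)

Looking at each term:
  - 9·log₂(n) is O(log n)
  - 3·n² log(n) is O(n² log n)
  - 3·√n is O(√n)

The term 3·n² log(n) (O(n² log n)) grows fastest and dominates all others.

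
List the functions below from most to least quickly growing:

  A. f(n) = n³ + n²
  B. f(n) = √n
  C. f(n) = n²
A > C > B

Comparing growth rates:
A = n³ + n² is O(n³)
C = n² is O(n²)
B = √n is O(√n)

Therefore, the order from fastest to slowest is: A > C > B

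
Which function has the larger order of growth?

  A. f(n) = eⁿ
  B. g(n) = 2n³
A

f(n) = eⁿ is O(eⁿ), while g(n) = 2n³ is O(n³).
Since O(eⁿ) grows faster than O(n³), f(n) dominates.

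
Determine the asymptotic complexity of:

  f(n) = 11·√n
O(√n)

The dominant term in 11·√n is 11·√n, which is Θ(√n).
Constants are absorbed, so the tightest bound is O(√n).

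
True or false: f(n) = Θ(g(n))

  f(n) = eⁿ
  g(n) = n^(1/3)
False

f(n) = eⁿ is O(eⁿ), and g(n) = n^(1/3) is O(n^(1/3)).
Since they have different growth rates, f(n) = Θ(g(n)) is false.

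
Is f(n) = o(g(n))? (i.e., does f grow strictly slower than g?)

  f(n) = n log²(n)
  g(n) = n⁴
True

f(n) = n log²(n) is O(n log² n), and g(n) = n⁴ is O(n⁴).
Since O(n log² n) grows strictly slower than O(n⁴), f(n) = o(g(n)) is true.
This means lim(n→∞) f(n)/g(n) = 0.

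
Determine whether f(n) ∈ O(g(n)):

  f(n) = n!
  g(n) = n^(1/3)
False

f(n) = n! is O(n!), and g(n) = n^(1/3) is O(n^(1/3)).
Since O(n!) grows faster than O(n^(1/3)), f(n) = O(g(n)) is false.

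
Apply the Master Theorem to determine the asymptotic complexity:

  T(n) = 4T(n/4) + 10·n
Θ(n log n)

Master Theorem: a = 4, b = 4, f(n) = 10·n.
Compute the critical exponent d = log₄(4) = 1.
Compare f(n) = Θ(n) against n^d:
  k = 1 = d, so f(n) = Θ(n^d) — Case 2.
  Work is balanced across levels: T(n) = Θ(n^d log n) = Θ(n log n).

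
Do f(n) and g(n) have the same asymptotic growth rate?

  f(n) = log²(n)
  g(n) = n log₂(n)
False

f(n) = log²(n) is O(log² n), and g(n) = n log₂(n) is O(n log n).
Since they have different growth rates, f(n) = Θ(g(n)) is false.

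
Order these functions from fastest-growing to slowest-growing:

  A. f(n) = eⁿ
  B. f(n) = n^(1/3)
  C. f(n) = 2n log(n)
A > C > B

Comparing growth rates:
A = eⁿ is O(eⁿ)
C = 2n log(n) is O(n log n)
B = n^(1/3) is O(n^(1/3))

Therefore, the order from fastest to slowest is: A > C > B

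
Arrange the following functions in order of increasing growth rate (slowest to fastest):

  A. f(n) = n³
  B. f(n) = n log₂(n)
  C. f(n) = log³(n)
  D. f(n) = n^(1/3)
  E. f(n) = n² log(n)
C < D < B < E < A

Comparing growth rates:
C = log³(n) is O(log³ n)
D = n^(1/3) is O(n^(1/3))
B = n log₂(n) is O(n log n)
E = n² log(n) is O(n² log n)
A = n³ is O(n³)

Therefore, the order from slowest to fastest is: C < D < B < E < A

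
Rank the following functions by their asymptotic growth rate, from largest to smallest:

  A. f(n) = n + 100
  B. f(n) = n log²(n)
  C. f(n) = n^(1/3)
B > A > C

Comparing growth rates:
B = n log²(n) is O(n log² n)
A = n + 100 is O(n)
C = n^(1/3) is O(n^(1/3))

Therefore, the order from fastest to slowest is: B > A > C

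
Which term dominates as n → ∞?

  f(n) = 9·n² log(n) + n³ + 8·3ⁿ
8·3ⁿ

Looking at each term:
  - 9·n² log(n) is O(n² log n)
  - n³ is O(n³)
  - 8·3ⁿ is O(3ⁿ)

The term 8·3ⁿ (O(3ⁿ)) grows fastest and dominates all others.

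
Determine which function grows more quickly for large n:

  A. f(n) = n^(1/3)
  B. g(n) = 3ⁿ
B

f(n) = n^(1/3) is O(n^(1/3)), while g(n) = 3ⁿ is O(3ⁿ).
Since O(3ⁿ) grows faster than O(n^(1/3)), g(n) dominates.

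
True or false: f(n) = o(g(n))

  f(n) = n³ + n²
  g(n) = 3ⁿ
True

f(n) = n³ + n² is O(n³), and g(n) = 3ⁿ is O(3ⁿ).
Since O(n³) grows strictly slower than O(3ⁿ), f(n) = o(g(n)) is true.
This means lim(n→∞) f(n)/g(n) = 0.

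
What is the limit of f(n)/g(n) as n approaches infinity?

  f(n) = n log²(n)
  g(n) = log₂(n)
∞

Since n log²(n) (O(n log² n)) grows faster than log₂(n) (O(log n)),
the ratio f(n)/g(n) → ∞ as n → ∞.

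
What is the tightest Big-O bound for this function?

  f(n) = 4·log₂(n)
O(log n)

The dominant term in 4·log₂(n) is 4·log₂(n), which is Θ(log n).
Constants are absorbed, so the tightest bound is O(log n).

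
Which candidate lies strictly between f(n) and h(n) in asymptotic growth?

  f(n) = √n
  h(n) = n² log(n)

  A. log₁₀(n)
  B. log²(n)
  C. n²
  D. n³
C

We need g(n) with √n = o(g(n)) and g(n) = o(n² log(n)), i.e. O(√n) ≺ g ≺ O(n² log n).
Check each option:
  A. log₁₀(n) — O(log n) does not grow strictly faster than f(n)
  B. log²(n) — O(log² n) does not grow strictly faster than f(n)
  C. n² — O(n²) is strictly between O(√n) and O(n² log n) ✓
  D. n³ — O(n³) does not grow strictly slower than h(n)

Only option C (n²) lies strictly between.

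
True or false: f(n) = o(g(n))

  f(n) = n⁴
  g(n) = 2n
False

f(n) = n⁴ is O(n⁴), and g(n) = 2n is O(n).
Since O(n⁴) grows faster than or equal to O(n), f(n) = o(g(n)) is false.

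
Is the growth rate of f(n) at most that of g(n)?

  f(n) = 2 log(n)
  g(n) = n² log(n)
True

f(n) = 2 log(n) is O(log n), and g(n) = n² log(n) is O(n² log n).
Since O(log n) ⊆ O(n² log n) (f grows no faster than g), f(n) = O(g(n)) is true.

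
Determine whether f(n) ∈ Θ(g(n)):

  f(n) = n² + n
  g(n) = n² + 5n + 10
True

f(n) = n² + n and g(n) = n² + 5n + 10 are both O(n²).
Since they have the same asymptotic growth rate, f(n) = Θ(g(n)) is true.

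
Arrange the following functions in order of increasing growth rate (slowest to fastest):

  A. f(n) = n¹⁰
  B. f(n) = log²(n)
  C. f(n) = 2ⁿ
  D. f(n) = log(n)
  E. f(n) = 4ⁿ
D < B < A < C < E

Comparing growth rates:
D = log(n) is O(log n)
B = log²(n) is O(log² n)
A = n¹⁰ is O(n¹⁰)
C = 2ⁿ is O(2ⁿ)
E = 4ⁿ is O(4ⁿ)

Therefore, the order from slowest to fastest is: D < B < A < C < E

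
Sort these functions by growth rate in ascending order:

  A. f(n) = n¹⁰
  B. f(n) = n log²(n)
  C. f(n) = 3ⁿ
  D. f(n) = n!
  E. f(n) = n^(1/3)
E < B < A < C < D

Comparing growth rates:
E = n^(1/3) is O(n^(1/3))
B = n log²(n) is O(n log² n)
A = n¹⁰ is O(n¹⁰)
C = 3ⁿ is O(3ⁿ)
D = n! is O(n!)

Therefore, the order from slowest to fastest is: E < B < A < C < D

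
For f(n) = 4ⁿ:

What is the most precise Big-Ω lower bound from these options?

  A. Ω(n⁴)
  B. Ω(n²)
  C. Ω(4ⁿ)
C

f(n) = 4ⁿ is Ω(4ⁿ).
All listed options are valid Big-Ω bounds (lower bounds),
but Ω(4ⁿ) is the tightest (largest valid bound).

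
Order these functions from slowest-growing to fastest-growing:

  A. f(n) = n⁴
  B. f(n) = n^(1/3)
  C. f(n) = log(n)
C < B < A

Comparing growth rates:
C = log(n) is O(log n)
B = n^(1/3) is O(n^(1/3))
A = n⁴ is O(n⁴)

Therefore, the order from slowest to fastest is: C < B < A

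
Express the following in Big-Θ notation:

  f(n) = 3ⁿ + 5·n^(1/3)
Θ(3ⁿ)

Order the terms by growth rate: 5·n^(1/3) ≺ 3ⁿ.
The fastest-growing term 3ⁿ dominates as n → ∞; dropping its constant factor gives Θ(3ⁿ).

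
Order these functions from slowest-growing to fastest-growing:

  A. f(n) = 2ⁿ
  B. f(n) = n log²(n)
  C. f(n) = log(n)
C < B < A

Comparing growth rates:
C = log(n) is O(log n)
B = n log²(n) is O(n log² n)
A = 2ⁿ is O(2ⁿ)

Therefore, the order from slowest to fastest is: C < B < A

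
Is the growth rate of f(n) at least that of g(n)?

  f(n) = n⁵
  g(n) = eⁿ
False

f(n) = n⁵ is O(n⁵), and g(n) = eⁿ is O(eⁿ).
Since O(n⁵) grows slower than O(eⁿ), f(n) = Ω(g(n)) is false.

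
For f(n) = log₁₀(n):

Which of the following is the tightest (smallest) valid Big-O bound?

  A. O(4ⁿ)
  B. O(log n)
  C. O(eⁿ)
B

f(n) = log₁₀(n) is O(log n).
All listed options are valid Big-O bounds (upper bounds),
but O(log n) is the tightest (smallest valid bound).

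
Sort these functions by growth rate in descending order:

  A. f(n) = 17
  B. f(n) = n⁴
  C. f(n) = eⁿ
C > B > A

Comparing growth rates:
C = eⁿ is O(eⁿ)
B = n⁴ is O(n⁴)
A = 17 is O(1)

Therefore, the order from fastest to slowest is: C > B > A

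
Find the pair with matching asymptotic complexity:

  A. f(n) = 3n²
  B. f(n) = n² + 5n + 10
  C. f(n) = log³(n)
A and B

Examining each function:
  A. 3n² is O(n²)
  B. n² + 5n + 10 is O(n²)
  C. log³(n) is O(log³ n)

Functions A and B both have the same complexity class.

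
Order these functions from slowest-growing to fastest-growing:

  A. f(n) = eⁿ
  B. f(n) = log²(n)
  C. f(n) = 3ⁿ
B < A < C

Comparing growth rates:
B = log²(n) is O(log² n)
A = eⁿ is O(eⁿ)
C = 3ⁿ is O(3ⁿ)

Therefore, the order from slowest to fastest is: B < A < C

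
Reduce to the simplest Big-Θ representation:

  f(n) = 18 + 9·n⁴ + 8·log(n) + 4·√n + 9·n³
Θ(n⁴)

Order the terms by growth rate: 18 ≺ 8·log(n) ≺ 4·√n ≺ 9·n³ ≺ 9·n⁴.
The fastest-growing term 9·n⁴ dominates as n → ∞; dropping its constant factor gives Θ(n⁴).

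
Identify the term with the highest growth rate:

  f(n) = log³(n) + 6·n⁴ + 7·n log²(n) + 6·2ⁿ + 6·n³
6·2ⁿ

Looking at each term:
  - log³(n) is O(log³ n)
  - 6·n⁴ is O(n⁴)
  - 7·n log²(n) is O(n log² n)
  - 6·2ⁿ is O(2ⁿ)
  - 6·n³ is O(n³)

The term 6·2ⁿ (O(2ⁿ)) grows fastest and dominates all others.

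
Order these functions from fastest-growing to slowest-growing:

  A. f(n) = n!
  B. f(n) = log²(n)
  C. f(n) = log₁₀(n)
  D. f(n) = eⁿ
A > D > B > C

Comparing growth rates:
A = n! is O(n!)
D = eⁿ is O(eⁿ)
B = log²(n) is O(log² n)
C = log₁₀(n) is O(log n)

Therefore, the order from fastest to slowest is: A > D > B > C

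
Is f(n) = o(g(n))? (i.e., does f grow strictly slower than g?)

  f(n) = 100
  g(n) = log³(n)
True

f(n) = 100 is O(1), and g(n) = log³(n) is O(log³ n).
Since O(1) grows strictly slower than O(log³ n), f(n) = o(g(n)) is true.
This means lim(n→∞) f(n)/g(n) = 0.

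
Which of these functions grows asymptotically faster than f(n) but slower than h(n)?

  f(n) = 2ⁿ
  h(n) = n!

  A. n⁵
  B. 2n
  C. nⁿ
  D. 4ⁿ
D

We need g(n) with 2ⁿ = o(g(n)) and g(n) = o(n!), i.e. O(2ⁿ) ≺ g ≺ O(n!).
Check each option:
  A. n⁵ — O(n⁵) does not grow strictly faster than f(n)
  B. 2n — O(n) does not grow strictly faster than f(n)
  C. nⁿ — O(nⁿ) does not grow strictly slower than h(n)
  D. 4ⁿ — O(4ⁿ) is strictly between O(2ⁿ) and O(n!) ✓

Only option D (4ⁿ) lies strictly between.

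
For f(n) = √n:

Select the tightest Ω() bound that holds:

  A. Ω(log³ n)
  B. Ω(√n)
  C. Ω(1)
B

f(n) = √n is Ω(√n).
All listed options are valid Big-Ω bounds (lower bounds),
but Ω(√n) is the tightest (largest valid bound).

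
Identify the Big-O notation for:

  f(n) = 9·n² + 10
O(n²)

The dominant term in 9·n² + 10 is 9·n², which is Θ(n²).
Lower-order terms (10) are asymptotically negligible.
Constants are absorbed, so the tightest bound is O(n²).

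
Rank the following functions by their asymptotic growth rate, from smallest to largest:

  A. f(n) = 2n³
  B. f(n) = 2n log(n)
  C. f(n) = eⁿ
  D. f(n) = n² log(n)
B < D < A < C

Comparing growth rates:
B = 2n log(n) is O(n log n)
D = n² log(n) is O(n² log n)
A = 2n³ is O(n³)
C = eⁿ is O(eⁿ)

Therefore, the order from slowest to fastest is: B < D < A < C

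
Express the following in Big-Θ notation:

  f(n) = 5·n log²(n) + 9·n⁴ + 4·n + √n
Θ(n⁴)

Order the terms by growth rate: √n ≺ 4·n ≺ 5·n log²(n) ≺ 9·n⁴.
The fastest-growing term 9·n⁴ dominates as n → ∞; dropping its constant factor gives Θ(n⁴).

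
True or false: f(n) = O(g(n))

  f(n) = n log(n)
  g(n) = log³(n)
False

f(n) = n log(n) is O(n log n), and g(n) = log³(n) is O(log³ n).
Since O(n log n) grows faster than O(log³ n), f(n) = O(g(n)) is false.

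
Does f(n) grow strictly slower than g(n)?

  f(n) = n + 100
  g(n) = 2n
False

f(n) = n + 100 is O(n), and g(n) = 2n is O(n).
Since they have the same growth rate, f(n) = o(g(n)) is false.
(f = o(g) requires f to grow strictly slower, not equal.)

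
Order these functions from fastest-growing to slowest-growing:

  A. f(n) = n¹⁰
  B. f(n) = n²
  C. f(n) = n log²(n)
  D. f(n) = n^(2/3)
A > B > C > D

Comparing growth rates:
A = n¹⁰ is O(n¹⁰)
B = n² is O(n²)
C = n log²(n) is O(n log² n)
D = n^(2/3) is O(n^(2/3))

Therefore, the order from fastest to slowest is: A > B > C > D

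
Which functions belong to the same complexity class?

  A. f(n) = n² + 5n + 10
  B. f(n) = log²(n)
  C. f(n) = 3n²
A and C

Examining each function:
  A. n² + 5n + 10 is O(n²)
  B. log²(n) is O(log² n)
  C. 3n² is O(n²)

Functions A and C both have the same complexity class.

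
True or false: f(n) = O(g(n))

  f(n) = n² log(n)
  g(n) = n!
True

f(n) = n² log(n) is O(n² log n), and g(n) = n! is O(n!).
Since O(n² log n) ⊆ O(n!) (f grows no faster than g), f(n) = O(g(n)) is true.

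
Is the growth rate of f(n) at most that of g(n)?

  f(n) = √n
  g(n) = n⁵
True

f(n) = √n is O(√n), and g(n) = n⁵ is O(n⁵).
Since O(√n) ⊆ O(n⁵) (f grows no faster than g), f(n) = O(g(n)) is true.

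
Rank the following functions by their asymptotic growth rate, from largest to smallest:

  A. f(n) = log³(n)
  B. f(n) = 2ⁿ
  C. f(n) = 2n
B > C > A

Comparing growth rates:
B = 2ⁿ is O(2ⁿ)
C = 2n is O(n)
A = log³(n) is O(log³ n)

Therefore, the order from fastest to slowest is: B > C > A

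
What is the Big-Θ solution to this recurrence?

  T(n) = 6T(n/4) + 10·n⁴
Θ(n⁴)

Master Theorem: a = 6, b = 4, f(n) = 10·n⁴.
Compute the critical exponent d = log₄(6) = 1.292.
Compare f(n) = Θ(n⁴) against n^d:
  k = 4 > d = 1.292, so f(n) = Ω(n^(d+ε)) — Case 3.
  Regularity: a·(n/b)^4/n^4 = a/b^4 = 6/256 < 1 ✓.
  The top-level work dominates: T(n) = Θ(f(n)) = Θ(n⁴).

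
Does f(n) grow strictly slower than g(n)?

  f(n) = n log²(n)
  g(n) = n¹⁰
True

f(n) = n log²(n) is O(n log² n), and g(n) = n¹⁰ is O(n¹⁰).
Since O(n log² n) grows strictly slower than O(n¹⁰), f(n) = o(g(n)) is true.
This means lim(n→∞) f(n)/g(n) = 0.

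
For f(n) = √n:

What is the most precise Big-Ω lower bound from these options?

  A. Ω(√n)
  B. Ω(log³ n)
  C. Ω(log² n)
A

f(n) = √n is Ω(√n).
All listed options are valid Big-Ω bounds (lower bounds),
but Ω(√n) is the tightest (largest valid bound).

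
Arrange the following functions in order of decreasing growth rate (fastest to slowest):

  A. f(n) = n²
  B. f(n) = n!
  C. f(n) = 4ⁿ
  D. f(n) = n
B > C > A > D

Comparing growth rates:
B = n! is O(n!)
C = 4ⁿ is O(4ⁿ)
A = n² is O(n²)
D = n is O(n)

Therefore, the order from fastest to slowest is: B > C > A > D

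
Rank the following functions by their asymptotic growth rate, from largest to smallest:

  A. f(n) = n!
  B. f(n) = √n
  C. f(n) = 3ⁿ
A > C > B

Comparing growth rates:
A = n! is O(n!)
C = 3ⁿ is O(3ⁿ)
B = √n is O(√n)

Therefore, the order from fastest to slowest is: A > C > B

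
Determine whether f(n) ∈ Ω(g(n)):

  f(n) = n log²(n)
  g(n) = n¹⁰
False

f(n) = n log²(n) is O(n log² n), and g(n) = n¹⁰ is O(n¹⁰).
Since O(n log² n) grows slower than O(n¹⁰), f(n) = Ω(g(n)) is false.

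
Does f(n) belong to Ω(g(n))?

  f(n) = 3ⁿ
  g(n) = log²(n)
True

f(n) = 3ⁿ is O(3ⁿ), and g(n) = log²(n) is O(log² n).
Since O(3ⁿ) grows at least as fast as O(log² n), f(n) = Ω(g(n)) is true.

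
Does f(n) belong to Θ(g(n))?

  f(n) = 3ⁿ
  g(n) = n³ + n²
False

f(n) = 3ⁿ is O(3ⁿ), and g(n) = n³ + n² is O(n³).
Since they have different growth rates, f(n) = Θ(g(n)) is false.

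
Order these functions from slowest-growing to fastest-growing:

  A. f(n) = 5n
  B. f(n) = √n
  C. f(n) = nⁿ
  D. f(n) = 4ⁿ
B < A < D < C

Comparing growth rates:
B = √n is O(√n)
A = 5n is O(n)
D = 4ⁿ is O(4ⁿ)
C = nⁿ is O(nⁿ)

Therefore, the order from slowest to fastest is: B < A < D < C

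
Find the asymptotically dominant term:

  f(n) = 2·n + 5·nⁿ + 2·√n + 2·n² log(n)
5·nⁿ

Looking at each term:
  - 2·n is O(n)
  - 5·nⁿ is O(nⁿ)
  - 2·√n is O(√n)
  - 2·n² log(n) is O(n² log n)

The term 5·nⁿ (O(nⁿ)) grows fastest and dominates all others.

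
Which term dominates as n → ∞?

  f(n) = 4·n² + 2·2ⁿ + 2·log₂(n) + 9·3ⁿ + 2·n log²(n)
9·3ⁿ

Looking at each term:
  - 4·n² is O(n²)
  - 2·2ⁿ is O(2ⁿ)
  - 2·log₂(n) is O(log n)
  - 9·3ⁿ is O(3ⁿ)
  - 2·n log²(n) is O(n log² n)

The term 9·3ⁿ (O(3ⁿ)) grows fastest and dominates all others.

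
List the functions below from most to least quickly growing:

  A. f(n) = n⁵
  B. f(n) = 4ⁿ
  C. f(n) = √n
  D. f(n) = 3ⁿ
B > D > A > C

Comparing growth rates:
B = 4ⁿ is O(4ⁿ)
D = 3ⁿ is O(3ⁿ)
A = n⁵ is O(n⁵)
C = √n is O(√n)

Therefore, the order from fastest to slowest is: B > D > A > C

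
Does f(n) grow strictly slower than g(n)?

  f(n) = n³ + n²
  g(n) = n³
False

f(n) = n³ + n² is O(n³), and g(n) = n³ is O(n³).
Since they have the same growth rate, f(n) = o(g(n)) is false.
(f = o(g) requires f to grow strictly slower, not equal.)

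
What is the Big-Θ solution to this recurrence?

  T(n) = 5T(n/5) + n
Θ(n log n)

Master Theorem: a = 5, b = 5, f(n) = n.
Compute the critical exponent d = log₅(5) = 1.
Compare f(n) = Θ(n) against n^d:
  k = 1 = d, so f(n) = Θ(n^d) — Case 2.
  Work is balanced across levels: T(n) = Θ(n^d log n) = Θ(n log n).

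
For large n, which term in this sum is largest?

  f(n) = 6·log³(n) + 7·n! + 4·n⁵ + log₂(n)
7·n!

Looking at each term:
  - 6·log³(n) is O(log³ n)
  - 7·n! is O(n!)
  - 4·n⁵ is O(n⁵)
  - log₂(n) is O(log n)

The term 7·n! (O(n!)) grows fastest and dominates all others.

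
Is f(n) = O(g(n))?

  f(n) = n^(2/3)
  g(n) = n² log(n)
True

f(n) = n^(2/3) is O(n^(2/3)), and g(n) = n² log(n) is O(n² log n).
Since O(n^(2/3)) ⊆ O(n² log n) (f grows no faster than g), f(n) = O(g(n)) is true.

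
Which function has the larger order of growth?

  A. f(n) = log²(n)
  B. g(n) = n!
B

f(n) = log²(n) is O(log² n), while g(n) = n! is O(n!).
Since O(n!) grows faster than O(log² n), g(n) dominates.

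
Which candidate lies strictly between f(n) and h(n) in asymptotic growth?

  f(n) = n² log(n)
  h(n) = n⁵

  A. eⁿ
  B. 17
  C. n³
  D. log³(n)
C

We need g(n) with n² log(n) = o(g(n)) and g(n) = o(n⁵), i.e. O(n² log n) ≺ g ≺ O(n⁵).
Check each option:
  A. eⁿ — O(eⁿ) does not grow strictly slower than h(n)
  B. 17 — O(1) does not grow strictly faster than f(n)
  C. n³ — O(n³) is strictly between O(n² log n) and O(n⁵) ✓
  D. log³(n) — O(log³ n) does not grow strictly faster than f(n)

Only option C (n³) lies strictly between.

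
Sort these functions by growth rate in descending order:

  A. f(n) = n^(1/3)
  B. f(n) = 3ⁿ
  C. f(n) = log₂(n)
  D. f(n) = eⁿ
B > D > A > C

Comparing growth rates:
B = 3ⁿ is O(3ⁿ)
D = eⁿ is O(eⁿ)
A = n^(1/3) is O(n^(1/3))
C = log₂(n) is O(log n)

Therefore, the order from fastest to slowest is: B > D > A > C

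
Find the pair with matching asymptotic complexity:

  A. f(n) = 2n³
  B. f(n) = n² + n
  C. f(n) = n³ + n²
A and C

Examining each function:
  A. 2n³ is O(n³)
  B. n² + n is O(n²)
  C. n³ + n² is O(n³)

Functions A and C both have the same complexity class.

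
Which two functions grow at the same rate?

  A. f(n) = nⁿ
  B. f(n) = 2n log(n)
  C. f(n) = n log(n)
B and C

Examining each function:
  A. nⁿ is O(nⁿ)
  B. 2n log(n) is O(n log n)
  C. n log(n) is O(n log n)

Functions B and C both have the same complexity class.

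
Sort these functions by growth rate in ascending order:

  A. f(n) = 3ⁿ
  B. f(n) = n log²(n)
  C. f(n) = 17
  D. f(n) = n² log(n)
C < B < D < A

Comparing growth rates:
C = 17 is O(1)
B = n log²(n) is O(n log² n)
D = n² log(n) is O(n² log n)
A = 3ⁿ is O(3ⁿ)

Therefore, the order from slowest to fastest is: C < B < D < A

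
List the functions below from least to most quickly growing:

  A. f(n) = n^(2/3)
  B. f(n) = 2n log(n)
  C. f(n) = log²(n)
C < A < B

Comparing growth rates:
C = log²(n) is O(log² n)
A = n^(2/3) is O(n^(2/3))
B = 2n log(n) is O(n log n)

Therefore, the order from slowest to fastest is: C < A < B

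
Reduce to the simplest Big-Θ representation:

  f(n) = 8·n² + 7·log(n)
Θ(n²)

Order the terms by growth rate: 7·log(n) ≺ 8·n².
The fastest-growing term 8·n² dominates as n → ∞; dropping its constant factor gives Θ(n²).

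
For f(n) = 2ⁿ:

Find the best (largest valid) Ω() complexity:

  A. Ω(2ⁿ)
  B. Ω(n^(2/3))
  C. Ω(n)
A

f(n) = 2ⁿ is Ω(2ⁿ).
All listed options are valid Big-Ω bounds (lower bounds),
but Ω(2ⁿ) is the tightest (largest valid bound).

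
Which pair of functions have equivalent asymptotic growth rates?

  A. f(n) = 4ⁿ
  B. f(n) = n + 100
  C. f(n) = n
B and C

Examining each function:
  A. 4ⁿ is O(4ⁿ)
  B. n + 100 is O(n)
  C. n is O(n)

Functions B and C both have the same complexity class.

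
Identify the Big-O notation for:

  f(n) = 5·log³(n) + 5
O(log³ n)

The dominant term in 5·log³(n) + 5 is 5·log³(n), which is Θ(log³ n).
Lower-order terms (5) are asymptotically negligible.
Constants are absorbed, so the tightest bound is O(log³ n).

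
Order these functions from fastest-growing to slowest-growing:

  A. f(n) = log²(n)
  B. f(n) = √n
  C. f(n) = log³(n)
B > C > A

Comparing growth rates:
B = √n is O(√n)
C = log³(n) is O(log³ n)
A = log²(n) is O(log² n)

Therefore, the order from fastest to slowest is: B > C > A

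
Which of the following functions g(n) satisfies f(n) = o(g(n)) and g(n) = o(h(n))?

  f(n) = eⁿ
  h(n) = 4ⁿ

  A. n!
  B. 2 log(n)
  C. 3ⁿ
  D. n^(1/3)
C

We need g(n) with eⁿ = o(g(n)) and g(n) = o(4ⁿ), i.e. O(eⁿ) ≺ g ≺ O(4ⁿ).
Check each option:
  A. n! — O(n!) does not grow strictly slower than h(n)
  B. 2 log(n) — O(log n) does not grow strictly faster than f(n)
  C. 3ⁿ — O(3ⁿ) is strictly between O(eⁿ) and O(4ⁿ) ✓
  D. n^(1/3) — O(n^(1/3)) does not grow strictly faster than f(n)

Only option C (3ⁿ) lies strictly between.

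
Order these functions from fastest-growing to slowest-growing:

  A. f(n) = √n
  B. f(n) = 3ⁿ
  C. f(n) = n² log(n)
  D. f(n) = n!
D > B > C > A

Comparing growth rates:
D = n! is O(n!)
B = 3ⁿ is O(3ⁿ)
C = n² log(n) is O(n² log n)
A = √n is O(√n)

Therefore, the order from fastest to slowest is: D > B > C > A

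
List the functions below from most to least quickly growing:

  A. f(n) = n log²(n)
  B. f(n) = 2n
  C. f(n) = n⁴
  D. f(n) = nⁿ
D > C > A > B

Comparing growth rates:
D = nⁿ is O(nⁿ)
C = n⁴ is O(n⁴)
A = n log²(n) is O(n log² n)
B = 2n is O(n)

Therefore, the order from fastest to slowest is: D > C > A > B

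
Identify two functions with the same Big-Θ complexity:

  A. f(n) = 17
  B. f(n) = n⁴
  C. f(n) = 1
A and C

Examining each function:
  A. 17 is O(1)
  B. n⁴ is O(n⁴)
  C. 1 is O(1)

Functions A and C both have the same complexity class.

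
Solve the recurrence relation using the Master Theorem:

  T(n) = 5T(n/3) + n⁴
Θ(n⁴)

Master Theorem: a = 5, b = 3, f(n) = n⁴.
Compute the critical exponent d = log₃(5) = 1.465.
Compare f(n) = Θ(n⁴) against n^d:
  k = 4 > d = 1.465, so f(n) = Ω(n^(d+ε)) — Case 3.
  Regularity: a·(n/b)^4/n^4 = a/b^4 = 5/81 < 1 ✓.
  The top-level work dominates: T(n) = Θ(f(n)) = Θ(n⁴).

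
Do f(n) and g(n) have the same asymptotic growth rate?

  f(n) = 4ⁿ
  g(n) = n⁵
False

f(n) = 4ⁿ is O(4ⁿ), and g(n) = n⁵ is O(n⁵).
Since they have different growth rates, f(n) = Θ(g(n)) is false.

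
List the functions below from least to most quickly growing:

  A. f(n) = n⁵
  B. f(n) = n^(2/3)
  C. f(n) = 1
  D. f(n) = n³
C < B < D < A

Comparing growth rates:
C = 1 is O(1)
B = n^(2/3) is O(n^(2/3))
D = n³ is O(n³)
A = n⁵ is O(n⁵)

Therefore, the order from slowest to fastest is: C < B < D < A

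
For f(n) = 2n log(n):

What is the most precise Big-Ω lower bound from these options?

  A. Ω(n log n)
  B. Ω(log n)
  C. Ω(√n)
A

f(n) = 2n log(n) is Ω(n log n).
All listed options are valid Big-Ω bounds (lower bounds),
but Ω(n log n) is the tightest (largest valid bound).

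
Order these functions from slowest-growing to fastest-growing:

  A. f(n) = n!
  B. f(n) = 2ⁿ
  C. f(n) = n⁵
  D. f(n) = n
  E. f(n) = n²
D < E < C < B < A

Comparing growth rates:
D = n is O(n)
E = n² is O(n²)
C = n⁵ is O(n⁵)
B = 2ⁿ is O(2ⁿ)
A = n! is O(n!)

Therefore, the order from slowest to fastest is: D < E < C < B < A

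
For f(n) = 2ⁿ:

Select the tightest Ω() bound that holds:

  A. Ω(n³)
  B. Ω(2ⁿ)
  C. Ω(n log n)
B

f(n) = 2ⁿ is Ω(2ⁿ).
All listed options are valid Big-Ω bounds (lower bounds),
but Ω(2ⁿ) is the tightest (largest valid bound).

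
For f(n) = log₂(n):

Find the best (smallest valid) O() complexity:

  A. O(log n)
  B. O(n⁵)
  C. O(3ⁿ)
A

f(n) = log₂(n) is O(log n).
All listed options are valid Big-O bounds (upper bounds),
but O(log n) is the tightest (smallest valid bound).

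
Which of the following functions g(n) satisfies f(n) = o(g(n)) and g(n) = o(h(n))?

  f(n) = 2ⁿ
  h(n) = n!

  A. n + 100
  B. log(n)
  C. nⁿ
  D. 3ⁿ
D

We need g(n) with 2ⁿ = o(g(n)) and g(n) = o(n!), i.e. O(2ⁿ) ≺ g ≺ O(n!).
Check each option:
  A. n + 100 — O(n) does not grow strictly faster than f(n)
  B. log(n) — O(log n) does not grow strictly faster than f(n)
  C. nⁿ — O(nⁿ) does not grow strictly slower than h(n)
  D. 3ⁿ — O(3ⁿ) is strictly between O(2ⁿ) and O(n!) ✓

Only option D (3ⁿ) lies strictly between.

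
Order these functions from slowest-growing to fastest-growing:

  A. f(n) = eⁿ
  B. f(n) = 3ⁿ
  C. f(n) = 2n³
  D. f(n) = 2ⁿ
C < D < A < B

Comparing growth rates:
C = 2n³ is O(n³)
D = 2ⁿ is O(2ⁿ)
A = eⁿ is O(eⁿ)
B = 3ⁿ is O(3ⁿ)

Therefore, the order from slowest to fastest is: C < D < A < B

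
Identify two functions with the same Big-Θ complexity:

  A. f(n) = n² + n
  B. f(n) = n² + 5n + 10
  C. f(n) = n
A and B

Examining each function:
  A. n² + n is O(n²)
  B. n² + 5n + 10 is O(n²)
  C. n is O(n)

Functions A and B both have the same complexity class.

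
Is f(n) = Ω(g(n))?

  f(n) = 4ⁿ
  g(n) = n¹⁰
True

f(n) = 4ⁿ is O(4ⁿ), and g(n) = n¹⁰ is O(n¹⁰).
Since O(4ⁿ) grows at least as fast as O(n¹⁰), f(n) = Ω(g(n)) is true.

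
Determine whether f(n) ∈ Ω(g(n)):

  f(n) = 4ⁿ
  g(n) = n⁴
True

f(n) = 4ⁿ is O(4ⁿ), and g(n) = n⁴ is O(n⁴).
Since O(4ⁿ) grows at least as fast as O(n⁴), f(n) = Ω(g(n)) is true.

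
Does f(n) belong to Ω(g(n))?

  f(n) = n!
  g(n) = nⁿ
False

f(n) = n! is O(n!), and g(n) = nⁿ is O(nⁿ).
Since O(n!) grows slower than O(nⁿ), f(n) = Ω(g(n)) is false.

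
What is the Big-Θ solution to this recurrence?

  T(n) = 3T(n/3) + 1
Θ(n)

Master Theorem: a = 3, b = 3, f(n) = 1.
Compute the critical exponent d = log₃(3) = 1.
Compare f(n) = Θ(1) against n^d:
  k = 0 < d = 1, so f(n) = O(n^(d-ε)) — Case 1.
  The recursion cost dominates: T(n) = Θ(n^d) = Θ(n).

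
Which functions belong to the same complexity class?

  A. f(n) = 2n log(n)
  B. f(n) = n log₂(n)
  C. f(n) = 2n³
A and B

Examining each function:
  A. 2n log(n) is O(n log n)
  B. n log₂(n) is O(n log n)
  C. 2n³ is O(n³)

Functions A and B both have the same complexity class.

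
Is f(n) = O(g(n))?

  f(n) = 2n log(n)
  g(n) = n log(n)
True

f(n) = 2n log(n) and g(n) = n log(n) are both O(n log n).
Big-O permits equal growth rates (f ≤ c·g for some c), so f(n) = O(g(n)) is true.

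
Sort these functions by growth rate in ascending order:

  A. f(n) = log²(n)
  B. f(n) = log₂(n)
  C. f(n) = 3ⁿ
B < A < C

Comparing growth rates:
B = log₂(n) is O(log n)
A = log²(n) is O(log² n)
C = 3ⁿ is O(3ⁿ)

Therefore, the order from slowest to fastest is: B < A < C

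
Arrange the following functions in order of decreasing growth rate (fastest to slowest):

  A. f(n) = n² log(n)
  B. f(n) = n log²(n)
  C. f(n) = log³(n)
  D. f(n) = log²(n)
A > B > C > D

Comparing growth rates:
A = n² log(n) is O(n² log n)
B = n log²(n) is O(n log² n)
C = log³(n) is O(log³ n)
D = log²(n) is O(log² n)

Therefore, the order from fastest to slowest is: A > B > C > D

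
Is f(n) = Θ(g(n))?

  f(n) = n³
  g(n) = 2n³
True

f(n) = n³ and g(n) = 2n³ are both O(n³).
Since they have the same asymptotic growth rate, f(n) = Θ(g(n)) is true.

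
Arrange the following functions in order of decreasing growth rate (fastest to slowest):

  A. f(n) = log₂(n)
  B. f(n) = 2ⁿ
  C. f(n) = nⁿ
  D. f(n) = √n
C > B > D > A

Comparing growth rates:
C = nⁿ is O(nⁿ)
B = 2ⁿ is O(2ⁿ)
D = √n is O(√n)
A = log₂(n) is O(log n)

Therefore, the order from fastest to slowest is: C > B > D > A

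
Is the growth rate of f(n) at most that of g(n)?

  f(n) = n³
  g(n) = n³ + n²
True

f(n) = n³ and g(n) = n³ + n² are both O(n³).
Big-O permits equal growth rates (f ≤ c·g for some c), so f(n) = O(g(n)) is true.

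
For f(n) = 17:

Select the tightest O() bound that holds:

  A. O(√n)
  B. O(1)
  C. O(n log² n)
B

f(n) = 17 is O(1).
All listed options are valid Big-O bounds (upper bounds),
but O(1) is the tightest (smallest valid bound).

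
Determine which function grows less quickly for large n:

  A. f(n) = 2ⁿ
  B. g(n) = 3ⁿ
A

f(n) = 2ⁿ is O(2ⁿ), while g(n) = 3ⁿ is O(3ⁿ).
Since O(2ⁿ) grows slower than O(3ⁿ), f(n) is dominated.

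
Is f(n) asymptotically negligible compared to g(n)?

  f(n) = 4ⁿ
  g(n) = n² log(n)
False

f(n) = 4ⁿ is O(4ⁿ), and g(n) = n² log(n) is O(n² log n).
Since O(4ⁿ) grows faster than or equal to O(n² log n), f(n) = o(g(n)) is false.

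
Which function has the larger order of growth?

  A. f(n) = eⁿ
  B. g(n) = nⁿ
B

f(n) = eⁿ is O(eⁿ), while g(n) = nⁿ is O(nⁿ).
Since O(nⁿ) grows faster than O(eⁿ), g(n) dominates.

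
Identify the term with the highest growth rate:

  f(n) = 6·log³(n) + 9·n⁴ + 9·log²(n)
9·n⁴

Looking at each term:
  - 6·log³(n) is O(log³ n)
  - 9·n⁴ is O(n⁴)
  - 9·log²(n) is O(log² n)

The term 9·n⁴ (O(n⁴)) grows fastest and dominates all others.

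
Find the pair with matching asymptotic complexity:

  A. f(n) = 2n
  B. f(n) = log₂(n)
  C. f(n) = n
A and C

Examining each function:
  A. 2n is O(n)
  B. log₂(n) is O(log n)
  C. n is O(n)

Functions A and C both have the same complexity class.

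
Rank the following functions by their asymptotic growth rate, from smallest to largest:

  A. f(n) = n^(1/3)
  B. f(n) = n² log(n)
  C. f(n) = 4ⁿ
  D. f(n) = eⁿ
A < B < D < C

Comparing growth rates:
A = n^(1/3) is O(n^(1/3))
B = n² log(n) is O(n² log n)
D = eⁿ is O(eⁿ)
C = 4ⁿ is O(4ⁿ)

Therefore, the order from slowest to fastest is: A < B < D < C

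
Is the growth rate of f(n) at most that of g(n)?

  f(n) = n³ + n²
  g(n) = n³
True

f(n) = n³ + n² and g(n) = n³ are both O(n³).
Big-O permits equal growth rates (f ≤ c·g for some c), so f(n) = O(g(n)) is true.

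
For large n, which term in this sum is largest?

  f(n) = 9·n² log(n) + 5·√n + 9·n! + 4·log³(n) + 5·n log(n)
9·n!

Looking at each term:
  - 9·n² log(n) is O(n² log n)
  - 5·√n is O(√n)
  - 9·n! is O(n!)
  - 4·log³(n) is O(log³ n)
  - 5·n log(n) is O(n log n)

The term 9·n! (O(n!)) grows fastest and dominates all others.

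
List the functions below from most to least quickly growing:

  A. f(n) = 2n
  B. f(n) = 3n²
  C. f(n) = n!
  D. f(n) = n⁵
C > D > B > A

Comparing growth rates:
C = n! is O(n!)
D = n⁵ is O(n⁵)
B = 3n² is O(n²)
A = 2n is O(n)

Therefore, the order from fastest to slowest is: C > D > B > A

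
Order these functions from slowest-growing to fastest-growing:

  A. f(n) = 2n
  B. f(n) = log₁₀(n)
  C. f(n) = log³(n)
B < C < A

Comparing growth rates:
B = log₁₀(n) is O(log n)
C = log³(n) is O(log³ n)
A = 2n is O(n)

Therefore, the order from slowest to fastest is: B < C < A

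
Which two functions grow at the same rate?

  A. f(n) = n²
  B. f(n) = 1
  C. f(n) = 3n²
A and C

Examining each function:
  A. n² is O(n²)
  B. 1 is O(1)
  C. 3n² is O(n²)

Functions A and C both have the same complexity class.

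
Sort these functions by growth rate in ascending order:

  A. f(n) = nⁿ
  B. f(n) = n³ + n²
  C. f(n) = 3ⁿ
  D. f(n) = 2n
D < B < C < A

Comparing growth rates:
D = 2n is O(n)
B = n³ + n² is O(n³)
C = 3ⁿ is O(3ⁿ)
A = nⁿ is O(nⁿ)

Therefore, the order from slowest to fastest is: D < B < C < A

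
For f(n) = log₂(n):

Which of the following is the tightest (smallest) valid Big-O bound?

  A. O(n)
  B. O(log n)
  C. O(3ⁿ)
B

f(n) = log₂(n) is O(log n).
All listed options are valid Big-O bounds (upper bounds),
but O(log n) is the tightest (smallest valid bound).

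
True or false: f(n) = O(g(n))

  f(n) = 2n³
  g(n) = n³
True

f(n) = 2n³ and g(n) = n³ are both O(n³).
Big-O permits equal growth rates (f ≤ c·g for some c), so f(n) = O(g(n)) is true.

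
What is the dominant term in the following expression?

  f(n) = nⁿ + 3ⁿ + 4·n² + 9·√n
nⁿ

Looking at each term:
  - nⁿ is O(nⁿ)
  - 3ⁿ is O(3ⁿ)
  - 4·n² is O(n²)
  - 9·√n is O(√n)

The term nⁿ (O(nⁿ)) grows fastest and dominates all others.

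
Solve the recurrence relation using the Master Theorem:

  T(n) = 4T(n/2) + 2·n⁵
Θ(n⁵)

Master Theorem: a = 4, b = 2, f(n) = 2·n⁵.
Compute the critical exponent d = log₂(4) = 2.
Compare f(n) = Θ(n⁵) against n^d:
  k = 5 > d = 2, so f(n) = Ω(n^(d+ε)) — Case 3.
  Regularity: a·(n/b)^5/n^5 = a/b^5 = 4/32 < 1 ✓.
  The top-level work dominates: T(n) = Θ(f(n)) = Θ(n⁵).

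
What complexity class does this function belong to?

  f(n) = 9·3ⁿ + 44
O(3ⁿ)

The dominant term in 9·3ⁿ + 44 is 9·3ⁿ, which is Θ(3ⁿ).
Lower-order terms (44) are asymptotically negligible.
Constants are absorbed, so the tightest bound is O(3ⁿ).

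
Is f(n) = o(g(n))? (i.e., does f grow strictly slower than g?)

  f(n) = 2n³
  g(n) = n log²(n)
False

f(n) = 2n³ is O(n³), and g(n) = n log²(n) is O(n log² n).
Since O(n³) grows faster than or equal to O(n log² n), f(n) = o(g(n)) is false.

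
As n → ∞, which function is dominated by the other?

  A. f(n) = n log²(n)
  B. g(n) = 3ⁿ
A

f(n) = n log²(n) is O(n log² n), while g(n) = 3ⁿ is O(3ⁿ).
Since O(n log² n) grows slower than O(3ⁿ), f(n) is dominated.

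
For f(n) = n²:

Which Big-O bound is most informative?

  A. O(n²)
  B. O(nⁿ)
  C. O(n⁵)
A

f(n) = n² is O(n²).
All listed options are valid Big-O bounds (upper bounds),
but O(n²) is the tightest (smallest valid bound).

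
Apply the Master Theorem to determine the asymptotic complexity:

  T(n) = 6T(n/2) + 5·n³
Θ(n³)

Master Theorem: a = 6, b = 2, f(n) = 5·n³.
Compute the critical exponent d = log₂(6) = 2.585.
Compare f(n) = Θ(n³) against n^d:
  k = 3 > d = 2.585, so f(n) = Ω(n^(d+ε)) — Case 3.
  Regularity: a·(n/b)^3/n^3 = a/b^3 = 6/8 < 1 ✓.
  The top-level work dominates: T(n) = Θ(f(n)) = Θ(n³).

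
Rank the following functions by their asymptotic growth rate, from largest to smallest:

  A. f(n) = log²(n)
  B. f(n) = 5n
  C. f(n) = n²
C > B > A

Comparing growth rates:
C = n² is O(n²)
B = 5n is O(n)
A = log²(n) is O(log² n)

Therefore, the order from fastest to slowest is: C > B > A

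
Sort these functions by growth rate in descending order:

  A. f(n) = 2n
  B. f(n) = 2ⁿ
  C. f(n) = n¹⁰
B > C > A

Comparing growth rates:
B = 2ⁿ is O(2ⁿ)
C = n¹⁰ is O(n¹⁰)
A = 2n is O(n)

Therefore, the order from fastest to slowest is: B > C > A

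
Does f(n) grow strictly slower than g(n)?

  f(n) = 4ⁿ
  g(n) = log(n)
False

f(n) = 4ⁿ is O(4ⁿ), and g(n) = log(n) is O(log n).
Since O(4ⁿ) grows faster than or equal to O(log n), f(n) = o(g(n)) is false.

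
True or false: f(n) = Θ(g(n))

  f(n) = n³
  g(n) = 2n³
True

f(n) = n³ and g(n) = 2n³ are both O(n³).
Since they have the same asymptotic growth rate, f(n) = Θ(g(n)) is true.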